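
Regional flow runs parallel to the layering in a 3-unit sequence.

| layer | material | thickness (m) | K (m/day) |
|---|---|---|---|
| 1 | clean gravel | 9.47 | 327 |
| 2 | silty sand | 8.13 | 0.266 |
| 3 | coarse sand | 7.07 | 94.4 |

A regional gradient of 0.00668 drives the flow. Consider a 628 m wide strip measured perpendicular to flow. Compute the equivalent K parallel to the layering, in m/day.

Flow is parallel to layering, so each bed carries its own Darcy discharge and the transmissivities add.
Σ(K_i·b_i) = 327×9.47 + 0.266×8.13 + 94.4×7.07 = 3766 m²/day.
Total thickness b = 24.67 m, so K_eq = Σ(K_i·b_i)/b = 152.7 m/day.

153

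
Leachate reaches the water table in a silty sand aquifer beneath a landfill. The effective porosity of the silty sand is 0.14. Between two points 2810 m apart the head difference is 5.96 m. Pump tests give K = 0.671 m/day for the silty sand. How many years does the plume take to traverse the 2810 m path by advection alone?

757

Hydraulic gradient i = Δh / L = 5.96 / 2810 = 0.002121.
Darcy flux q = K · i = 0.6710 × 0.002121 = 0.001423 m/day.
Seepage velocity v = q / n_e = 0.001423 / 0.14 = 0.01017 m/day.
Travel time t = L / v = 2810 / 0.01017 = 2.764e+05 days = 756.8 years.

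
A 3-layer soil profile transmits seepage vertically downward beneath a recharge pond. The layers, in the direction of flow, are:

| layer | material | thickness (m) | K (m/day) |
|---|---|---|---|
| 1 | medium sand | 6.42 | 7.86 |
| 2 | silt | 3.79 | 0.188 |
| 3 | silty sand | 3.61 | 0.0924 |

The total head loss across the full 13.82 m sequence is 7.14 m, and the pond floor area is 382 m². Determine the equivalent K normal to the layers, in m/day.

Flow is perpendicular to layering, so the layers act in series and the equivalent K is the thickness-weighted harmonic mean.
Total thickness L = 6.42 + 3.79 + 3.61 = 13.82 m.
Σ(b_i/K_i) = 6.42/7.86 + 3.79/0.188 + 3.61/0.0924 = 60.05 d.
K_eq = L / Σ(b_i/K_i) = 13.82 / 60.05 = 0.2302 m/day.

0.230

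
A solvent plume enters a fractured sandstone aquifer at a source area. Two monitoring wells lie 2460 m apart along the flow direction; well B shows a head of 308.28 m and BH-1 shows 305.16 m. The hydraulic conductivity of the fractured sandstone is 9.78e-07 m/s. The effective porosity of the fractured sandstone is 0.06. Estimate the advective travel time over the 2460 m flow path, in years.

Convert K: 9.78e-07 m/s × 86400 = 0.08450 m/day.
Hydraulic gradient i = (308.28 − 305.16) / 2460 = 3.12 / 2460 = 0.001268.
Darcy flux q = K · i = 0.08450 × 0.001268 = 0.0001072 m/day.
Seepage velocity v = q / n_e = 0.0001072 / 0.06 = 0.001786 m/day.
Travel time t = L / v = 2460 / 0.001786 = 1.377e+06 days = 3771 years.

3770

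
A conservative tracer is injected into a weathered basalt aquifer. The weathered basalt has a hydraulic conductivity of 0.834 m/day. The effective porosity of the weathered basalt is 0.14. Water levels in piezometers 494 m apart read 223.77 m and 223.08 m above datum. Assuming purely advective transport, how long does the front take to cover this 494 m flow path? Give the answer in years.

Hydraulic gradient i = (223.77 − 223.08) / 494 = 0.69 / 494 = 0.001397.
Darcy flux q = K · i = 0.8340 × 0.001397 = 0.001165 m/day.
Seepage velocity v = q / n_e = 0.001165 / 0.14 = 0.008321 m/day.
Travel time t = L / v = 494 / 0.008321 = 59370 days = 162.5 years.

163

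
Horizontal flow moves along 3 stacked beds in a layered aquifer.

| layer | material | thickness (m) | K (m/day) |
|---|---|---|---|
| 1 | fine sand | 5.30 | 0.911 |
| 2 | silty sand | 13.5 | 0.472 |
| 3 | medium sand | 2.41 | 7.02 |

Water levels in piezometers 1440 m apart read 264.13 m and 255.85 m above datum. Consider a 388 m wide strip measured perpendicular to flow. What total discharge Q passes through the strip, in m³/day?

Flow is parallel to layering, so each bed carries its own Darcy discharge and the transmissivities add.
Σ(K_i·b_i) = 0.911×5.30 + 0.472×13.5 + 7.02×2.41 = 28.12 m²/day.
Hydraulic gradient i = (264.13 − 255.85) / 1440 = 8.28 / 1440 = 0.005750.
Q = Σ(K_i·b_i) · W · i = 28.12 × 388 × 0.005750 = 62.73 m³/day.

62.7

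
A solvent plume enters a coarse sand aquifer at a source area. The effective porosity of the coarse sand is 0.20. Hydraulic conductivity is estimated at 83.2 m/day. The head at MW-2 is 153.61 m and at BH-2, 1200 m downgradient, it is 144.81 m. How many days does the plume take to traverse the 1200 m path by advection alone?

Hydraulic gradient i = (153.61 − 144.81) / 1200 = 8.8 / 1200 = 0.007333.
Darcy flux q = K · i = 83.20 × 0.007333 = 0.6101 m/day.
Seepage velocity v = q / n_e = 0.6101 / 0.20 = 3.051 m/day.
Travel time t = L / v = 1200 / 3.051 = 393.4 days.

393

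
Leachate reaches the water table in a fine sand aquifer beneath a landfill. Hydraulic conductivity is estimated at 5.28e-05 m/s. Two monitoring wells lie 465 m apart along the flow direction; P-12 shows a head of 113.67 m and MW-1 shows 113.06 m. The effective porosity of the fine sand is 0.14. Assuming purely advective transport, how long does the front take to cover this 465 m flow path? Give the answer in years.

Convert K: 5.28e-05 m/s × 86400 = 4.562 m/day.
Hydraulic gradient i = (113.67 − 113.06) / 465 = 0.61 / 465 = 0.001312.
Darcy flux q = K · i = 4.562 × 0.001312 = 0.005984 m/day.
Seepage velocity v = q / n_e = 0.005984 / 0.14 = 0.04275 m/day.
Travel time t = L / v = 465 / 0.04275 = 10878 days = 29.78 years.

29.8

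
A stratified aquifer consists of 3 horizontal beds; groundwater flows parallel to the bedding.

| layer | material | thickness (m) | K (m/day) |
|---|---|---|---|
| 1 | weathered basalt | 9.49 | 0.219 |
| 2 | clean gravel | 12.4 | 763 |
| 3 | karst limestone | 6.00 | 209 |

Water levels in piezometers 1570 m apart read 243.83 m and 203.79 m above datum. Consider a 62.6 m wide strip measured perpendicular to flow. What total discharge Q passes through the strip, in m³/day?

Flow is parallel to layering, so each bed carries its own Darcy discharge and the transmissivities add.
Σ(K_i·b_i) = 0.219×9.49 + 763×12.4 + 209×6.00 = 10717 m²/day.
Hydraulic gradient i = (243.83 − 203.79) / 1570 = 40.04 / 1570 = 0.02550.
Q = Σ(K_i·b_i) · W · i = 10717 × 62.6 × 0.02550 = 17110 m³/day.

17100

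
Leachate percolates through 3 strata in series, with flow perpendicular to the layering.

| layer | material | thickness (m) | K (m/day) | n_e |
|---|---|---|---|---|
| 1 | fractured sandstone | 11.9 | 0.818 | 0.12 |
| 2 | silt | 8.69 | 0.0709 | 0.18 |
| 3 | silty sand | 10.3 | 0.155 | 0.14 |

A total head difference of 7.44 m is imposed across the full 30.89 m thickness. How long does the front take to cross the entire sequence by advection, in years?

With flow normal to the layers, continuity requires the same specific discharge q through every layer.
Σ(b_i/K_i) = 11.9/0.818 + 8.69/0.0709 + 10.3/0.155 = 203.6 d.
q = Δh / Σ(b_i/K_i) = 7.44 / 203.6 = 0.03655 m/day.
In each layer the seepage velocity is v_i = q/n_i, so the layer transit time is t_i = b_i·n_i / q:
  layer 1 (fractured sandstone): t_1 = 11.9 × 0.12 / 0.03655 = 39.07 d
  layer 2 (silt): t_2 = 8.69 × 0.18 / 0.03655 = 42.80 d
  layer 3 (silty sand): t_3 = 10.3 × 0.14 / 0.03655 = 39.45 d
Total t = Σ t_i = 121.3 days = 0.3322 years.

0.332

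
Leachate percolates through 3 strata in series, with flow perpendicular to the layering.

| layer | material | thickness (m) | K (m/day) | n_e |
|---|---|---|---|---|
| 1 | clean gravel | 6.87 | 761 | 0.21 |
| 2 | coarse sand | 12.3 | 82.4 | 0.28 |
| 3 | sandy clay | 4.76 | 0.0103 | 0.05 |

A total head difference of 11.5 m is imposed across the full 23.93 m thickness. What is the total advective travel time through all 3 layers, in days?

With flow normal to the layers, continuity requires the same specific discharge q through every layer.
Σ(b_i/K_i) = 6.87/761 + 12.3/82.4 + 4.76/0.0103 = 462.3 d.
q = Δh / Σ(b_i/K_i) = 11.5 / 462.3 = 0.02488 m/day.
In each layer the seepage velocity is v_i = q/n_i, so the layer transit time is t_i = b_i·n_i / q:
  layer 1 (clean gravel): t_1 = 6.87 × 0.21 / 0.02488 = 58.00 d
  layer 2 (coarse sand): t_2 = 12.3 × 0.28 / 0.02488 = 138.4 d
  layer 3 (sandy clay): t_3 = 4.76 × 0.05 / 0.02488 = 9.567 d
Total t = Σ t_i = 206.0 days.

206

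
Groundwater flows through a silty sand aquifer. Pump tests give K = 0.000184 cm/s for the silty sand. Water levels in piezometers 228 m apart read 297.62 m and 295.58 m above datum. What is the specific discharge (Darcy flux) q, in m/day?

0.00142

Convert K: 0.000184 cm/s × 864 = 0.1590 m/day.
Hydraulic gradient i = (297.62 − 295.58) / 228 = 2.04 / 228 = 0.008947.
Specific discharge q = K · i = 0.1590 × 0.008947 = 0.001422 m/day.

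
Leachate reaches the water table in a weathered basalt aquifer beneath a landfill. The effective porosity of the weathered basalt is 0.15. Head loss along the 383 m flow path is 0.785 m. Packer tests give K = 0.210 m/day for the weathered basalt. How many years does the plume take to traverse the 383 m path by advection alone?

Hydraulic gradient i = Δh / L = 0.785 / 383 = 0.002050.
Darcy flux q = K · i = 0.2100 × 0.002050 = 0.0004304 m/day.
Seepage velocity v = q / n_e = 0.0004304 / 0.15 = 0.002869 m/day.
Travel time t = L / v = 383 / 0.002869 = 1.335e+05 days = 365.4 years.

365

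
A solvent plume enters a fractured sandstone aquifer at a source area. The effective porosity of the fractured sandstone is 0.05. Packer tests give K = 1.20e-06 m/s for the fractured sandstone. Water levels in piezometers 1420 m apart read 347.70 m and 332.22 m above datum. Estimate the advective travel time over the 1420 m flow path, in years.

172

Convert K: 1.20e-06 m/s × 86400 = 0.1037 m/day.
Hydraulic gradient i = (347.70 − 332.22) / 1420 = 15.48 / 1420 = 0.01090.
Darcy flux q = K · i = 0.1037 × 0.01090 = 0.001130 m/day.
Seepage velocity v = q / n_e = 0.001130 / 0.05 = 0.02261 m/day.
Travel time t = L / v = 1420 / 0.02261 = 62818 days = 172.0 years.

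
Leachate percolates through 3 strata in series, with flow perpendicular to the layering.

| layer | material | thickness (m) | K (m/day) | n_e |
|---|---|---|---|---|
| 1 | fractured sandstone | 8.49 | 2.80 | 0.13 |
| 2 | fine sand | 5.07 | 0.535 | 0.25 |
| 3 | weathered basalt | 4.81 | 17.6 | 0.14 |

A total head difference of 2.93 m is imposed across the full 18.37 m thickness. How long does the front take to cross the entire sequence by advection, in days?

With flow normal to the layers, continuity requires the same specific discharge q through every layer.
Σ(b_i/K_i) = 8.49/2.80 + 5.07/0.535 + 4.81/17.6 = 12.78 d.
q = Δh / Σ(b_i/K_i) = 2.93 / 12.78 = 0.2292 m/day.
In each layer the seepage velocity is v_i = q/n_i, so the layer transit time is t_i = b_i·n_i / q:
  layer 1 (fractured sandstone): t_1 = 8.49 × 0.13 / 0.2292 = 4.815 d
  layer 2 (fine sand): t_2 = 5.07 × 0.25 / 0.2292 = 5.529 d
  layer 3 (weathered basalt): t_3 = 4.81 × 0.14 / 0.2292 = 2.938 d
Total t = Σ t_i = 13.28 days.

13.3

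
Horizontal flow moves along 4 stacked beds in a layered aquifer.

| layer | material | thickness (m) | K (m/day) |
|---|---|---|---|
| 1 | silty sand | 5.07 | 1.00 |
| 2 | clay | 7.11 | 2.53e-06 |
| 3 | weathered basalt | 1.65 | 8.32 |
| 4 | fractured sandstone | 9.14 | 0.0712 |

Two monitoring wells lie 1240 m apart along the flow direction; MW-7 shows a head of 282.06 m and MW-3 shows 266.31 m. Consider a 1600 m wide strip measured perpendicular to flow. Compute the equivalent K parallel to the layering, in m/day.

0.847

Flow is parallel to layering, so each bed carries its own Darcy discharge and the transmissivities add.
Σ(K_i·b_i) = 1.00×5.07 + 2.53e-06×7.11 + 8.32×1.65 + 0.0712×9.14 = 19.45 m²/day.
Total thickness b = 22.97 m, so K_eq = Σ(K_i·b_i)/b = 0.8467 m/day.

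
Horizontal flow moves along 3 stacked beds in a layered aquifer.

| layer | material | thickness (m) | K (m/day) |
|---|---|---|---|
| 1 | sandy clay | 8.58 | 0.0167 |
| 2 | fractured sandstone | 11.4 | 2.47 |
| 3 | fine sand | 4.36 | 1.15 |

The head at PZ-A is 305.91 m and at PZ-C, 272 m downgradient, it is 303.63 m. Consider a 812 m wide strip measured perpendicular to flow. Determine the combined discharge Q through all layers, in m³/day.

Flow is parallel to layering, so each bed carries its own Darcy discharge and the transmissivities add.
Σ(K_i·b_i) = 0.0167×8.58 + 2.47×11.4 + 1.15×4.36 = 33.32 m²/day.
Hydraulic gradient i = (305.91 − 303.63) / 272 = 2.28 / 272 = 0.008382.
Q = Σ(K_i·b_i) · W · i = 33.32 × 812 × 0.008382 = 226.8 m³/day.

227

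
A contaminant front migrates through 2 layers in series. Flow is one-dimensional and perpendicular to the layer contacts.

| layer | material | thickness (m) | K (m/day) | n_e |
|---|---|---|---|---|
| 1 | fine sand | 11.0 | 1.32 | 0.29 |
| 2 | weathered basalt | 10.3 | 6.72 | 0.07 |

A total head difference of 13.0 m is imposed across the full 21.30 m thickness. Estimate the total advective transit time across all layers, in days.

With flow normal to the layers, continuity requires the same specific discharge q through every layer.
Σ(b_i/K_i) = 11.0/1.32 + 10.3/6.72 = 9.866 d.
q = Δh / Σ(b_i/K_i) = 13.0 / 9.866 = 1.318 m/day.
In each layer the seepage velocity is v_i = q/n_i, so the layer transit time is t_i = b_i·n_i / q:
  layer 1 (fine sand): t_1 = 11.0 × 0.29 / 1.318 = 2.421 d
  layer 2 (weathered basalt): t_2 = 10.3 × 0.07 / 1.318 = 0.5472 d
Total t = Σ t_i = 2.968 days.

2.97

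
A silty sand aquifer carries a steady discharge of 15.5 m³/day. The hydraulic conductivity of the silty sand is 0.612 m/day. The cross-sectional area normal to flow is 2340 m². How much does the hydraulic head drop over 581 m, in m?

From Q = K·A·i, i = Q / (K·A) = 15.5 / (0.6120 × 2340) = 0.01082.
Head loss Δh = i · L = 0.01082 × 581 = 6.288 m.

6.29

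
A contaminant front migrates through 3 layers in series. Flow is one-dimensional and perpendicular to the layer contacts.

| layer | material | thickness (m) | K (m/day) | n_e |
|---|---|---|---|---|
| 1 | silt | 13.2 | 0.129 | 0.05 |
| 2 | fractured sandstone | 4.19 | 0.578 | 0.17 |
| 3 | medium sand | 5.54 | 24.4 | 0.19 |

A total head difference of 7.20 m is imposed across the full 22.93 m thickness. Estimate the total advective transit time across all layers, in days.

With flow normal to the layers, continuity requires the same specific discharge q through every layer.
Σ(b_i/K_i) = 13.2/0.129 + 4.19/0.578 + 5.54/24.4 = 109.8 d.
q = Δh / Σ(b_i/K_i) = 7.20 / 109.8 = 0.06557 m/day.
In each layer the seepage velocity is v_i = q/n_i, so the layer transit time is t_i = b_i·n_i / q:
  layer 1 (silt): t_1 = 13.2 × 0.05 / 0.06557 = 10.07 d
  layer 2 (fractured sandstone): t_2 = 4.19 × 0.17 / 0.06557 = 10.86 d
  layer 3 (medium sand): t_3 = 5.54 × 0.19 / 0.06557 = 16.05 d
Total t = Σ t_i = 36.98 days.

37.0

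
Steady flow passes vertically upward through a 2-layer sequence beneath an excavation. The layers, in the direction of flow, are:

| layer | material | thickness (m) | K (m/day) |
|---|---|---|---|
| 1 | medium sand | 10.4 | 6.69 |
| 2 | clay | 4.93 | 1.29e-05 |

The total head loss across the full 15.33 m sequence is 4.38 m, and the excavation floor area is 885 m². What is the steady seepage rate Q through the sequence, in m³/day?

Flow is perpendicular to layering, so the layers act in series and the equivalent K is the thickness-weighted harmonic mean.
Total thickness L = 10.4 + 4.93 = 15.33 m.
Σ(b_i/K_i) = 10.4/6.69 + 4.93/1.29e-05 = 3.822e+05 d.
K_eq = L / Σ(b_i/K_i) = 15.33 / 3.822e+05 = 4.011e-05 m/day.
Q = K_eq · A · (Δh/L) = 4.011e-05 × 885 × (4.38/15.33) = 0.01014 m³/day.

0.0101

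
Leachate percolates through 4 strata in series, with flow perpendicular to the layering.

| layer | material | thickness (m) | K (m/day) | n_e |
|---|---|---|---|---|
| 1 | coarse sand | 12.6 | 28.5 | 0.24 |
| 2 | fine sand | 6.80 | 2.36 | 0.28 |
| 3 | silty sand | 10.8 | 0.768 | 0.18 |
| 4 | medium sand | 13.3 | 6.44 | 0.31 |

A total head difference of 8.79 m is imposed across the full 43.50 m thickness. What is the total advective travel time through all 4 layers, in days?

With flow normal to the layers, continuity requires the same specific discharge q through every layer.
Σ(b_i/K_i) = 12.6/28.5 + 6.80/2.36 + 10.8/0.768 + 13.3/6.44 = 19.45 d.
q = Δh / Σ(b_i/K_i) = 8.79 / 19.45 = 0.4519 m/day.
In each layer the seepage velocity is v_i = q/n_i, so the layer transit time is t_i = b_i·n_i / q:
  layer 1 (coarse sand): t_1 = 12.6 × 0.24 / 0.4519 = 6.692 d
  layer 2 (fine sand): t_2 = 6.80 × 0.28 / 0.4519 = 4.213 d
  layer 3 (silty sand): t_3 = 10.8 × 0.18 / 0.4519 = 4.302 d
  layer 4 (medium sand): t_4 = 13.3 × 0.31 / 0.4519 = 9.124 d
Total t = Σ t_i = 24.33 days.

24.3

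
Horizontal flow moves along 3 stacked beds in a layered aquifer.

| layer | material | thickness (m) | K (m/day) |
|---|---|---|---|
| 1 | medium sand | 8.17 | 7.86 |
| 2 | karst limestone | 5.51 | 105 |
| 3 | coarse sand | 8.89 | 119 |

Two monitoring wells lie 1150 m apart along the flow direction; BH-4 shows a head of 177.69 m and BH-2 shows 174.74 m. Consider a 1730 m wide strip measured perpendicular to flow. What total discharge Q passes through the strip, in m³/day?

Flow is parallel to layering, so each bed carries its own Darcy discharge and the transmissivities add.
Σ(K_i·b_i) = 7.86×8.17 + 105×5.51 + 119×8.89 = 1701 m²/day.
Hydraulic gradient i = (177.69 − 174.74) / 1150 = 2.95 / 1150 = 0.002565.
Q = Σ(K_i·b_i) · W · i = 1701 × 1730 × 0.002565 = 7547 m³/day.

7550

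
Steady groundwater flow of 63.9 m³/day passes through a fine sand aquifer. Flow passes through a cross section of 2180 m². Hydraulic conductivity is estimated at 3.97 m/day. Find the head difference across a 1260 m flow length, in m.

From Q = K·A·i, i = Q / (K·A) = 63.9 / (3.970 × 2180) = 0.007383.
Head loss Δh = i · L = 0.007383 × 1260 = 9.303 m.

9.30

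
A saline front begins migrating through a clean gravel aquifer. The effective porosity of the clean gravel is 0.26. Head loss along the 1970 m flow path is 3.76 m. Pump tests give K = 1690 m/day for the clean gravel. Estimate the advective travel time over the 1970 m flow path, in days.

Hydraulic gradient i = Δh / L = 3.76 / 1970 = 0.001909.
Darcy flux q = K · i = 1690 × 0.001909 = 3.226 m/day.
Seepage velocity v = q / n_e = 3.226 / 0.26 = 12.41 m/day.
Travel time t = L / v = 1970 / 12.41 = 158.8 days.

159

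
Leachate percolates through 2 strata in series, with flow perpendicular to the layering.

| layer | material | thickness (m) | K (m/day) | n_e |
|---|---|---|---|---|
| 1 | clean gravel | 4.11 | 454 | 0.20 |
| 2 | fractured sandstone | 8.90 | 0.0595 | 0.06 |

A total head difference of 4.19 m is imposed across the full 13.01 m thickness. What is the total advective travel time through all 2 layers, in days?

48.4

With flow normal to the layers, continuity requires the same specific discharge q through every layer.
Σ(b_i/K_i) = 4.11/454 + 8.90/0.0595 = 149.6 d.
q = Δh / Σ(b_i/K_i) = 4.19 / 149.6 = 0.02801 m/day.
In each layer the seepage velocity is v_i = q/n_i, so the layer transit time is t_i = b_i·n_i / q:
  layer 1 (clean gravel): t_1 = 4.11 × 0.20 / 0.02801 = 29.35 d
  layer 2 (fractured sandstone): t_2 = 8.90 × 0.06 / 0.02801 = 19.06 d
Total t = Σ t_i = 48.41 days.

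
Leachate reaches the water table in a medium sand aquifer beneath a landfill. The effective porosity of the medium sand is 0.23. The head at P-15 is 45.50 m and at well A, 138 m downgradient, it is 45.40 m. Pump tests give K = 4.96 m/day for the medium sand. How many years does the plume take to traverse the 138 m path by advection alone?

24.2

Hydraulic gradient i = (45.50 − 45.40) / 138 = 0.1 / 138 = 0.0007246.
Darcy flux q = K · i = 4.960 × 0.0007246 = 0.003594 m/day.
Seepage velocity v = q / n_e = 0.003594 / 0.23 = 0.01563 m/day.
Travel time t = L / v = 138 / 0.01563 = 8831 days = 24.18 years.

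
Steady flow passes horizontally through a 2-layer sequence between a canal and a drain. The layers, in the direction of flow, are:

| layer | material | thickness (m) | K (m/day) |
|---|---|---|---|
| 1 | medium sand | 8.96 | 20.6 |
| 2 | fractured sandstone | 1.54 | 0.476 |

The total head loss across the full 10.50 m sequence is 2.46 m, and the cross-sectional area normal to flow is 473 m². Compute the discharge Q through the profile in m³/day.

Flow is perpendicular to layering, so the layers act in series and the equivalent K is the thickness-weighted harmonic mean.
Total thickness L = 8.96 + 1.54 = 10.50 m.
Σ(b_i/K_i) = 8.96/20.6 + 1.54/0.476 = 3.670 d.
K_eq = L / Σ(b_i/K_i) = 10.50 / 3.670 = 2.861 m/day.
Q = K_eq · A · (Δh/L) = 2.861 × 473 × (2.46/10.50) = 317.0 m³/day.

317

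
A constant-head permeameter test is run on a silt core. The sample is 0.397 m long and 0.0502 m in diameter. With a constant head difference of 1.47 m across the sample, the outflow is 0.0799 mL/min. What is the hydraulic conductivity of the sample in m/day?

Cross-sectional area A = π·(d/2)² = π × (0.0502/2)² = 0.001979 m².
Convert discharge: 0.0799 mL/min = 1.332e-09 m³/s.
Darcy's law rearranged: K = Q·L / (A·Δh) = 1.332e-09 × 0.397 / (0.001979 × 1.47) = 1.817e-07 m/s = 0.01570 m/day.

0.0157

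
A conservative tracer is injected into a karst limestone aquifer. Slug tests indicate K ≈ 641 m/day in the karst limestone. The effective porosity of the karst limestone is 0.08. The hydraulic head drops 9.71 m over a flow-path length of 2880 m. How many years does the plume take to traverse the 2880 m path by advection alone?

0.292

Hydraulic gradient i = Δh / L = 9.71 / 2880 = 0.003372.
Darcy flux q = K · i = 641.0 × 0.003372 = 2.161 m/day.
Seepage velocity v = q / n_e = 2.161 / 0.08 = 27.01 m/day.
Travel time t = L / v = 2880 / 27.01 = 106.6 days = 0.2919 years.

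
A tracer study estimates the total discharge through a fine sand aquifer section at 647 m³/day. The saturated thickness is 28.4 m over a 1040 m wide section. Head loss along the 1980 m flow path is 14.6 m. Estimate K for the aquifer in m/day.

2.97

Cross-sectional area A = 1040 × 28.4 = 29536 m².
Hydraulic gradient i = Δh / L = 14.6 / 1980 = 0.007374.
From Q = K·A·i, K = Q / (A·i) = 647 / (29536 × 0.007374) = 2.971 m/day.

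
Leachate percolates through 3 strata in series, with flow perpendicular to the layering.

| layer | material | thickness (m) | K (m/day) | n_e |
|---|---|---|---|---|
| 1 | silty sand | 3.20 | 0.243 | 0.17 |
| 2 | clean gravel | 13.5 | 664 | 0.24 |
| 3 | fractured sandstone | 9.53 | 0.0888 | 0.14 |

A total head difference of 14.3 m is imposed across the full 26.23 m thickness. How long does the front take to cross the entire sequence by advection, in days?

43.1

With flow normal to the layers, continuity requires the same specific discharge q through every layer.
Σ(b_i/K_i) = 3.20/0.243 + 13.5/664 + 9.53/0.0888 = 120.5 d.
q = Δh / Σ(b_i/K_i) = 14.3 / 120.5 = 0.1187 m/day.
In each layer the seepage velocity is v_i = q/n_i, so the layer transit time is t_i = b_i·n_i / q:
  layer 1 (silty sand): t_1 = 3.20 × 0.17 / 0.1187 = 4.584 d
  layer 2 (clean gravel): t_2 = 13.5 × 0.24 / 0.1187 = 27.30 d
  layer 3 (fractured sandstone): t_3 = 9.53 × 0.14 / 0.1187 = 11.24 d
Total t = Σ t_i = 43.13 days.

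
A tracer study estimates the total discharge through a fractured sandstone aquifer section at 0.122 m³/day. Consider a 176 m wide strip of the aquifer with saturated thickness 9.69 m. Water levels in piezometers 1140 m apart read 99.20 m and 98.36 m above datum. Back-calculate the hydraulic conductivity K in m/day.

Cross-sectional area A = 176 × 9.69 = 1705 m².
Hydraulic gradient i = (99.20 − 98.36) / 1140 = 0.84 / 1140 = 0.0007368.
From Q = K·A·i, K = Q / (A·i) = 0.122 / (1705 × 0.0007368) = 0.09708 m/day.

0.0971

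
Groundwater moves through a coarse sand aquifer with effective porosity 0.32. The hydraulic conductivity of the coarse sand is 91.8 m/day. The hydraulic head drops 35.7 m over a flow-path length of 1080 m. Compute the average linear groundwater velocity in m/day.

9.48

Hydraulic gradient i = Δh / L = 35.7 / 1080 = 0.03306.
Darcy flux q = K · i = 91.80 × 0.03306 = 3.035 m/day.
Seepage velocity v = q / n_e = 3.035 / 0.32 = 9.483 m/day.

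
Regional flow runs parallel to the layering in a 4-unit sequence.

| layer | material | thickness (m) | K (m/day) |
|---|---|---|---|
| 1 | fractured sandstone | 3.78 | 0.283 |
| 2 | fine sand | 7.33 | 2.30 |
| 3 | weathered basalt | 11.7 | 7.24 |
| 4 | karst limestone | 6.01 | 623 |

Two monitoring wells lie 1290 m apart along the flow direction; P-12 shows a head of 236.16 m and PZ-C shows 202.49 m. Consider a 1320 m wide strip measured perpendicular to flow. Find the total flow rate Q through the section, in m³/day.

133000

Flow is parallel to layering, so each bed carries its own Darcy discharge and the transmissivities add.
Σ(K_i·b_i) = 0.283×3.78 + 2.30×7.33 + 7.24×11.7 + 623×6.01 = 3847 m²/day.
Hydraulic gradient i = (236.16 − 202.49) / 1290 = 33.67 / 1290 = 0.02610.
Q = Σ(K_i·b_i) · W · i = 3847 × 1320 × 0.02610 = 1.325e+05 m³/day.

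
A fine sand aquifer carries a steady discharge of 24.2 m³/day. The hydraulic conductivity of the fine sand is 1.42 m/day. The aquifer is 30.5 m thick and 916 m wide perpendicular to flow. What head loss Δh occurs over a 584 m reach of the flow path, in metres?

0.356

Cross-sectional area A = 916 × 30.5 = 27938 m².
From Q = K·A·i, i = Q / (K·A) = 24.2 / (1.420 × 27938) = 0.0006100.
Head loss Δh = i · L = 0.0006100 × 584 = 0.3562 m.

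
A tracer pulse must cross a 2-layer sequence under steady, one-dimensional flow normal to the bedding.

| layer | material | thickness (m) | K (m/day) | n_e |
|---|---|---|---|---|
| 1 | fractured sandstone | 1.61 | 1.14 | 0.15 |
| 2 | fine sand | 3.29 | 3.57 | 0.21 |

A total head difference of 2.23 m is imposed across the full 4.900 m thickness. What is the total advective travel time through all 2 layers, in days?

With flow normal to the layers, continuity requires the same specific discharge q through every layer.
Σ(b_i/K_i) = 1.61/1.14 + 3.29/3.57 = 2.334 d.
q = Δh / Σ(b_i/K_i) = 2.23 / 2.334 = 0.9555 m/day.
In each layer the seepage velocity is v_i = q/n_i, so the layer transit time is t_i = b_i·n_i / q:
  layer 1 (fractured sandstone): t_1 = 1.61 × 0.15 / 0.9555 = 0.2527 d
  layer 2 (fine sand): t_2 = 3.29 × 0.21 / 0.9555 = 0.7231 d
Total t = Σ t_i = 0.9758 days.

0.976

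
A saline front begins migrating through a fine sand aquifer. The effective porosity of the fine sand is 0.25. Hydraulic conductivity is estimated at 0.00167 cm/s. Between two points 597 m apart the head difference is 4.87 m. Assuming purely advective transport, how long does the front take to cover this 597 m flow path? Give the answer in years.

34.7

Convert K: 0.00167 cm/s × 864 = 1.443 m/day.
Hydraulic gradient i = Δh / L = 4.87 / 597 = 0.008157.
Darcy flux q = K · i = 1.443 × 0.008157 = 0.01177 m/day.
Seepage velocity v = q / n_e = 0.01177 / 0.25 = 0.04708 m/day.
Travel time t = L / v = 597 / 0.04708 = 12680 days = 34.72 years.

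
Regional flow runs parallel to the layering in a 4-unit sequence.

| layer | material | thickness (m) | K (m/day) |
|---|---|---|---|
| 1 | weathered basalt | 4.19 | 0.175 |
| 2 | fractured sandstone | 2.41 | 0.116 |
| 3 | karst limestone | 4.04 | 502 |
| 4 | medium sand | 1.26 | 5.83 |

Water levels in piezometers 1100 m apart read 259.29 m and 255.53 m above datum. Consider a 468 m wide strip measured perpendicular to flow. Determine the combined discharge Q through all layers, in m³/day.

3260

Flow is parallel to layering, so each bed carries its own Darcy discharge and the transmissivities add.
Σ(K_i·b_i) = 0.175×4.19 + 0.116×2.41 + 502×4.04 + 5.83×1.26 = 2036 m²/day.
Hydraulic gradient i = (259.29 − 255.53) / 1100 = 3.76 / 1100 = 0.003418.
Q = Σ(K_i·b_i) · W · i = 2036 × 468 × 0.003418 = 3258 m³/day.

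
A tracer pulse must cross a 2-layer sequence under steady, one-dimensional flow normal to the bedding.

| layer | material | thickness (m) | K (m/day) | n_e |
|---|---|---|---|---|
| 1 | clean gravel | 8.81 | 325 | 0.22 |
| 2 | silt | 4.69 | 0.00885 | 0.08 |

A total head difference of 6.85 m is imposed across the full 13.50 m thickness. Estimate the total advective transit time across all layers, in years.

0.490

With flow normal to the layers, continuity requires the same specific discharge q through every layer.
Σ(b_i/K_i) = 8.81/325 + 4.69/0.00885 = 530.0 d.
q = Δh / Σ(b_i/K_i) = 6.85 / 530.0 = 0.01293 m/day.
In each layer the seepage velocity is v_i = q/n_i, so the layer transit time is t_i = b_i·n_i / q:
  layer 1 (clean gravel): t_1 = 8.81 × 0.22 / 0.01293 = 150.0 d
  layer 2 (silt): t_2 = 4.69 × 0.08 / 0.01293 = 29.03 d
Total t = Σ t_i = 179.0 days = 0.4900 years.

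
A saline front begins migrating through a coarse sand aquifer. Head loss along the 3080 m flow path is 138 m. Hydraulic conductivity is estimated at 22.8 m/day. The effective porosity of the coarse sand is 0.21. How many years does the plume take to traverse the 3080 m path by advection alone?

1.73

Hydraulic gradient i = Δh / L = 138 / 3080 = 0.04481.
Darcy flux q = K · i = 22.80 × 0.04481 = 1.022 m/day.
Seepage velocity v = q / n_e = 1.022 / 0.21 = 4.865 m/day.
Travel time t = L / v = 3080 / 4.865 = 633.2 days = 1.733 years.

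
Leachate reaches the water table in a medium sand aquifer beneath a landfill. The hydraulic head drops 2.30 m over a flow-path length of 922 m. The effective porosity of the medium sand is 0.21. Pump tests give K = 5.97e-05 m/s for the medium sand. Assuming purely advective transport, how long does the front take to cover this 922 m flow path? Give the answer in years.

Convert K: 5.97e-05 m/s × 86400 = 5.158 m/day.
Hydraulic gradient i = Δh / L = 2.30 / 922 = 0.002495.
Darcy flux q = K · i = 5.158 × 0.002495 = 0.01287 m/day.
Seepage velocity v = q / n_e = 0.01287 / 0.21 = 0.06127 m/day.
Travel time t = L / v = 922 / 0.06127 = 15048 days = 41.20 years.

41.2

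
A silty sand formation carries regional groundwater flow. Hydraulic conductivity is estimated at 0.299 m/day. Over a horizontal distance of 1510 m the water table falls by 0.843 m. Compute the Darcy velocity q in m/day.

0.000167

Hydraulic gradient i = Δh / L = 0.843 / 1510 = 0.0005583.
Specific discharge q = K · i = 0.2990 × 0.0005583 = 0.0001669 m/day.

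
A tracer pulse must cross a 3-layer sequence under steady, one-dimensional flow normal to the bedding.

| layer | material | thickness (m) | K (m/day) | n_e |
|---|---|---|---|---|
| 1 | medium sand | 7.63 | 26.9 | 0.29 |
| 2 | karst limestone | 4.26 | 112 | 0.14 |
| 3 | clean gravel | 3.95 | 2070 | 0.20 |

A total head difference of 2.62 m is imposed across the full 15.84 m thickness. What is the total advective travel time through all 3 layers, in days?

With flow normal to the layers, continuity requires the same specific discharge q through every layer.
Σ(b_i/K_i) = 7.63/26.9 + 4.26/112 + 3.95/2070 = 0.3236 d.
q = Δh / Σ(b_i/K_i) = 2.62 / 0.3236 = 8.097 m/day.
In each layer the seepage velocity is v_i = q/n_i, so the layer transit time is t_i = b_i·n_i / q:
  layer 1 (medium sand): t_1 = 7.63 × 0.29 / 8.097 = 0.2733 d
  layer 2 (karst limestone): t_2 = 4.26 × 0.14 / 8.097 = 0.07366 d
  layer 3 (clean gravel): t_3 = 3.95 × 0.20 / 8.097 = 0.09757 d
Total t = Σ t_i = 0.4445 days.

0.445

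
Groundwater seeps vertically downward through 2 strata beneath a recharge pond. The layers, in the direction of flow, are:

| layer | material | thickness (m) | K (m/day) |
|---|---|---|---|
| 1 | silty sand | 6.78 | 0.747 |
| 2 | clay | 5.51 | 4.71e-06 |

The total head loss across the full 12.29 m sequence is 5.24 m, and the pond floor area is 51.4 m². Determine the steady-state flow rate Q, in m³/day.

Flow is perpendicular to layering, so the layers act in series and the equivalent K is the thickness-weighted harmonic mean.
Total thickness L = 6.78 + 5.51 = 12.29 m.
Σ(b_i/K_i) = 6.78/0.747 + 5.51/4.71e-06 = 1.170e+06 d.
K_eq = L / Σ(b_i/K_i) = 12.29 / 1.170e+06 = 1.051e-05 m/day.
Q = K_eq · A · (Δh/L) = 1.051e-05 × 51.4 × (5.24/12.29) = 0.0002302 m³/day.

0.000230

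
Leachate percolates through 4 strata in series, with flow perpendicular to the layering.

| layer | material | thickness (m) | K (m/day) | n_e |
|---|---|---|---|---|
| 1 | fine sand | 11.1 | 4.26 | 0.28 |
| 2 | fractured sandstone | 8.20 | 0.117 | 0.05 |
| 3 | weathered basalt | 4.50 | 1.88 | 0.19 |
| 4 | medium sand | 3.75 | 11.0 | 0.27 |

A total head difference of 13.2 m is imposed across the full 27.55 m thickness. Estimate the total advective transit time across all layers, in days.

With flow normal to the layers, continuity requires the same specific discharge q through every layer.
Σ(b_i/K_i) = 11.1/4.26 + 8.20/0.117 + 4.50/1.88 + 3.75/11.0 = 75.43 d.
q = Δh / Σ(b_i/K_i) = 13.2 / 75.43 = 0.1750 m/day.
In each layer the seepage velocity is v_i = q/n_i, so the layer transit time is t_i = b_i·n_i / q:
  layer 1 (fine sand): t_1 = 11.1 × 0.28 / 0.1750 = 17.76 d
  layer 2 (fractured sandstone): t_2 = 8.20 × 0.05 / 0.1750 = 2.343 d
  layer 3 (weathered basalt): t_3 = 4.50 × 0.19 / 0.1750 = 4.886 d
  layer 4 (medium sand): t_4 = 3.75 × 0.27 / 0.1750 = 5.785 d
Total t = Σ t_i = 30.77 days.

30.8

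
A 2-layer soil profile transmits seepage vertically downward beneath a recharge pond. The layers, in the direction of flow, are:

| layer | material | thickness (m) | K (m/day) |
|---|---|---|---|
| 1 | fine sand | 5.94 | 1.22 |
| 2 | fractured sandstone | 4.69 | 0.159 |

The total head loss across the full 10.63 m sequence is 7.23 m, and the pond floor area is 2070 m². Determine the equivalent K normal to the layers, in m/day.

Flow is perpendicular to layering, so the layers act in series and the equivalent K is the thickness-weighted harmonic mean.
Total thickness L = 5.94 + 4.69 = 10.63 m.
Σ(b_i/K_i) = 5.94/1.22 + 4.69/0.159 = 34.37 d.
K_eq = L / Σ(b_i/K_i) = 10.63 / 34.37 = 0.3093 m/day.

0.309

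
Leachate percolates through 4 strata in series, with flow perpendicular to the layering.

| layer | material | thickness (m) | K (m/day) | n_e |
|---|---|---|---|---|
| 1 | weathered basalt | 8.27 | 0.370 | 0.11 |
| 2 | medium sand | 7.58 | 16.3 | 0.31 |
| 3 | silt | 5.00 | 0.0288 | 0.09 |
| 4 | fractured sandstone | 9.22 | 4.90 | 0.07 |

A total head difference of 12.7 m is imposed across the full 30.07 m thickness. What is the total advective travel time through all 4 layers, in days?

With flow normal to the layers, continuity requires the same specific discharge q through every layer.
Σ(b_i/K_i) = 8.27/0.370 + 7.58/16.3 + 5.00/0.0288 + 9.22/4.90 = 198.3 d.
q = Δh / Σ(b_i/K_i) = 12.7 / 198.3 = 0.06404 m/day.
In each layer the seepage velocity is v_i = q/n_i, so the layer transit time is t_i = b_i·n_i / q:
  layer 1 (weathered basalt): t_1 = 8.27 × 0.11 / 0.06404 = 14.20 d
  layer 2 (medium sand): t_2 = 7.58 × 0.31 / 0.06404 = 36.69 d
  layer 3 (silt): t_3 = 5.00 × 0.09 / 0.06404 = 7.027 d
  layer 4 (fractured sandstone): t_4 = 9.22 × 0.07 / 0.06404 = 10.08 d
Total t = Σ t_i = 68.00 days.

68.0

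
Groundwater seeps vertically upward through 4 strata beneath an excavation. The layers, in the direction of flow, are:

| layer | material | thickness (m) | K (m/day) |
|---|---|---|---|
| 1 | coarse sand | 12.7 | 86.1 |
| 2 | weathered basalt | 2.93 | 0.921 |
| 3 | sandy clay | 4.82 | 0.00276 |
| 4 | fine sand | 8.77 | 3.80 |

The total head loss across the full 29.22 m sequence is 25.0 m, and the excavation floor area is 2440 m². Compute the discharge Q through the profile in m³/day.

34.8

Flow is perpendicular to layering, so the layers act in series and the equivalent K is the thickness-weighted harmonic mean.
Total thickness L = 12.7 + 2.93 + 4.82 + 8.77 = 29.22 m.
Σ(b_i/K_i) = 12.7/86.1 + 2.93/0.921 + 4.82/0.00276 + 8.77/3.80 = 1752 d.
K_eq = L / Σ(b_i/K_i) = 29.22 / 1752 = 0.01668 m/day.
Q = K_eq · A · (Δh/L) = 0.01668 × 2440 × (25.0/29.22) = 34.82 m³/day.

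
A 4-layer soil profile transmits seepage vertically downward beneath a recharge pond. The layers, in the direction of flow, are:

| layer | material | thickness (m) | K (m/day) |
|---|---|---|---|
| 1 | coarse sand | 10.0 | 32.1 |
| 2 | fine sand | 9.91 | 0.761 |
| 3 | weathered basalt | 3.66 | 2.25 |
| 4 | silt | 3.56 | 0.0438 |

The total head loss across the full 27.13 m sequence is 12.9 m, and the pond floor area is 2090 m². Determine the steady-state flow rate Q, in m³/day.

280

Flow is perpendicular to layering, so the layers act in series and the equivalent K is the thickness-weighted harmonic mean.
Total thickness L = 10.0 + 9.91 + 3.66 + 3.56 = 27.13 m.
Σ(b_i/K_i) = 10.0/32.1 + 9.91/0.761 + 3.66/2.25 + 3.56/0.0438 = 96.24 d.
K_eq = L / Σ(b_i/K_i) = 27.13 / 96.24 = 0.2819 m/day.
Q = K_eq · A · (Δh/L) = 0.2819 × 2090 × (12.9/27.13) = 280.1 m³/day.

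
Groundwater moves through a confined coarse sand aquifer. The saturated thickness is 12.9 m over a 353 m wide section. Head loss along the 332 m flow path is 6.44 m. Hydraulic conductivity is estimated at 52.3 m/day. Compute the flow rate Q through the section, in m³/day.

Cross-sectional area A = 353 × 12.9 = 4554 m².
Hydraulic gradient i = Δh / L = 6.44 / 332 = 0.01940.
Darcy's law: Q = K · A · i = 52.30 × 4554 × 0.01940 = 4620 m³/day.

4620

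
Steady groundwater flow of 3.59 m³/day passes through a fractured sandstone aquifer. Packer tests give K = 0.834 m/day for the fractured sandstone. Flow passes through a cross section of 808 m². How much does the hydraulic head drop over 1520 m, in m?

From Q = K·A·i, i = Q / (K·A) = 3.59 / (0.8340 × 808.0) = 0.005327.
Head loss Δh = i · L = 0.005327 × 1520 = 8.098 m.

8.10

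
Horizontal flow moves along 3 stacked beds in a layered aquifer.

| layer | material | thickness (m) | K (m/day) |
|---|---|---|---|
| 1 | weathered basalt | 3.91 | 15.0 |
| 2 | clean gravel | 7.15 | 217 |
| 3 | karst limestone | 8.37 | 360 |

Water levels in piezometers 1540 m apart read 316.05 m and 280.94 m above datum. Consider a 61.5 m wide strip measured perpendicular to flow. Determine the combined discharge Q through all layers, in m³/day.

Flow is parallel to layering, so each bed carries its own Darcy discharge and the transmissivities add.
Σ(K_i·b_i) = 15.0×3.91 + 217×7.15 + 360×8.37 = 4623 m²/day.
Hydraulic gradient i = (316.05 − 280.94) / 1540 = 35.11 / 1540 = 0.02280.
Q = Σ(K_i·b_i) · W · i = 4623 × 61.5 × 0.02280 = 6483 m³/day.

6480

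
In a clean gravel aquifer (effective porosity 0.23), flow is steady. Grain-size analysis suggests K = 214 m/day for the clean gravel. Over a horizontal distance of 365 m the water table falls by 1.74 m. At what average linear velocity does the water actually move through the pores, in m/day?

Hydraulic gradient i = Δh / L = 1.74 / 365 = 0.004767.
Darcy flux q = K · i = 214.0 × 0.004767 = 1.020 m/day.
Seepage velocity v = q / n_e = 1.020 / 0.23 = 4.435 m/day.

4.44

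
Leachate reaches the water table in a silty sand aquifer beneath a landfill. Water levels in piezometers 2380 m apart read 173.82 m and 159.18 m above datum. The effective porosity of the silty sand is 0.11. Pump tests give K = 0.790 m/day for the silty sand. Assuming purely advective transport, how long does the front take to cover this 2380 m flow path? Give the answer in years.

147

Hydraulic gradient i = (173.82 − 159.18) / 2380 = 14.64 / 2380 = 0.006151.
Darcy flux q = K · i = 0.7900 × 0.006151 = 0.004859 m/day.
Seepage velocity v = q / n_e = 0.004859 / 0.11 = 0.04418 m/day.
Travel time t = L / v = 2380 / 0.04418 = 53874 days = 147.5 years.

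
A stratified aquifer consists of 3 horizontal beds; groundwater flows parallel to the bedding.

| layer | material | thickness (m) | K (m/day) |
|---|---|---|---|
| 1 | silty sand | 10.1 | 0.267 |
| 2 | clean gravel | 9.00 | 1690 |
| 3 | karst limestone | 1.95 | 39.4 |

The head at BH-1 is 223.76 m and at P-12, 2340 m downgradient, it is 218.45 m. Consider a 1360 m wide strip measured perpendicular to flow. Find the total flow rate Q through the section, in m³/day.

47200

Flow is parallel to layering, so each bed carries its own Darcy discharge and the transmissivities add.
Σ(K_i·b_i) = 0.267×10.1 + 1690×9.00 + 39.4×1.95 = 15290 m²/day.
Hydraulic gradient i = (223.76 − 218.45) / 2340 = 5.31 / 2340 = 0.002269.
Q = Σ(K_i·b_i) · W · i = 15290 × 1360 × 0.002269 = 47186 m³/day.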